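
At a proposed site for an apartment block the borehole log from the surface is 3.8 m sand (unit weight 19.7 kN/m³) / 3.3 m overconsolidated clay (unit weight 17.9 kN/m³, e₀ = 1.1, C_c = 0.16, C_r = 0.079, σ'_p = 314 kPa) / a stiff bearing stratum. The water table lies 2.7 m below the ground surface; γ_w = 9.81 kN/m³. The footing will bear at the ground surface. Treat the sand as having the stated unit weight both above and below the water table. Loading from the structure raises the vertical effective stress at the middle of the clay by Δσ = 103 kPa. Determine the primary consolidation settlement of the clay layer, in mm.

S_c ≈ 45.6 mm

Mid-depth of clay below the ground surface: z = 3.8 + 3.3/2 = 5.45 m.
Total vertical stress at mid-clay: σ_v = 19.7×3.8 + 17.9×1.65 = 104.39 kPa.
Pore pressure: u = 9.81×(5.45 − 2.7) = 26.978 kPa.
Initial effective stress: σ'_0 = σ_v − u = 104.39 − 26.978 = 77.412 kPa.
Final effective stress: σ'_f = 77.412 + 103 = 180.41 kPa.
σ'_f = 180.41 ≤ σ'_p = 314 kPa, so the clay remains overconsolidated and only the recompression index applies:
S_c = C_r·H/(1+e₀)·log₁₀(σ'_f/σ'_0) = 0.079×3.3/2.1×log₁₀(180.41/77.412)
    = 0.12414 × 0.36745 = 0.04562 m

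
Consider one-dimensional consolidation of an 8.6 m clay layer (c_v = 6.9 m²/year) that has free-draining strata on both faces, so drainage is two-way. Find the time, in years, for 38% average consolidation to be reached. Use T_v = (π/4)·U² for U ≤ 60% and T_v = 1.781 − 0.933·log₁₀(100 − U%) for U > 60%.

Drainage path length: H_d = H/2 = 4.3 m (double drainage).
U ≤ 60%: T_v = (π/4)·U² = (π/4)×0.38² = 0.11341.
t = T_v·H_d²/c_v = 0.11341×4.3²/6.9 = 0.3039 years.

t ≈ 0.304 years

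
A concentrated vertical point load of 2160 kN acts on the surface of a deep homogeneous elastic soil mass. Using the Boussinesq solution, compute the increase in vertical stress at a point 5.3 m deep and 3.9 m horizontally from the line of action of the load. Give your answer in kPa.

Δσ_z ≈ 12.4 kPa

Boussinesq vertical stress below a point load on an elastic half-space:
Δσ_z = 3P/(2πz²) · [1 + (r/z)²]^(−5/2)
r/z = 3.9/5.3 = 0.73585; [1+(r/z)²]^(−5/2) = 0.33897.
Δσ_z = 3×2160/(2π×5.3²) × 0.33897 = 36.715 × 0.33897 = 12.45 kPa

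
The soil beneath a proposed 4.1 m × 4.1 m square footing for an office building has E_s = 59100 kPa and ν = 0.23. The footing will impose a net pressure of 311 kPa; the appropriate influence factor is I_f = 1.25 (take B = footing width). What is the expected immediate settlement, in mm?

S_e ≈ 25.5 mm

Immediate (elastic) settlement: S_e = q·B·(1−ν²)/E_s · I_f.
S_e = 311 × 4.1 × (1 − 0.23²) / 59100 × 1.25
    = 311 × 4.1 × 0.9471 / 59100 × 1.25
    = 0.02554 m = 25.54 mm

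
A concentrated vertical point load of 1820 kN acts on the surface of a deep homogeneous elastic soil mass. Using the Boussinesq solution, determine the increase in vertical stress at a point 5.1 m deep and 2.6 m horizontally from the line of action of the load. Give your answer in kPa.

Boussinesq vertical stress below a point load on an elastic half-space:
Δσ_z = 3P/(2πz²) · [1 + (r/z)²]^(−5/2)
r/z = 2.6/5.1 = 0.5098; [1+(r/z)²]^(−5/2) = 0.56125.
Δσ_z = 3×1820/(2π×5.1²) × 0.56125 = 33.41 × 0.56125 = 18.75 kPa

Δσ_z ≈ 18.8 kPa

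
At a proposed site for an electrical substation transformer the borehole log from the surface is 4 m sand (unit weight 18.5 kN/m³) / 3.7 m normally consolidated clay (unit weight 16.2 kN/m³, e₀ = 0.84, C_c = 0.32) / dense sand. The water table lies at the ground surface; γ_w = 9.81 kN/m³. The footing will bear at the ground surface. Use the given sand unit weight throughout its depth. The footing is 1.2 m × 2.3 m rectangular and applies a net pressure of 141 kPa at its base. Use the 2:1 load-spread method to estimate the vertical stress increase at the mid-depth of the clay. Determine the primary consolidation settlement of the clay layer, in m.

Mid-depth of clay below the ground surface: z = 4 + 3.7/2 = 5.85 m.
Total vertical stress at mid-clay: σ_v = 18.5×4 + 16.2×1.85 = 103.97 kPa.
Pore pressure: u = 9.81×(5.85 − 0) = 57.389 kPa.
Initial effective stress: σ'_0 = σ_v − u = 103.97 − 57.389 = 46.581 kPa.
Stress increase at mid-clay by the 2:1 spreading method:
Δσ = qBL/((B+z)(L+z)) = 141×1.2×2.3/((1.2+5.85)(2.3+5.85)) = 6.773 kPa
Final effective stress: σ'_f = σ'_0 + Δσ = 46.581 + 6.773 = 53.354 kPa.
Normally consolidated clay, so the full stress increment lies on the virgin compression line:
S_c = C_c·H/(1+e₀)·log₁₀(σ'_f/σ'_0) = 0.32×3.7/(1+0.84)×log₁₀(53.354/46.581)
    = 0.64348 × 0.058958 = 0.03794 m

S_c ≈ 0.0379 m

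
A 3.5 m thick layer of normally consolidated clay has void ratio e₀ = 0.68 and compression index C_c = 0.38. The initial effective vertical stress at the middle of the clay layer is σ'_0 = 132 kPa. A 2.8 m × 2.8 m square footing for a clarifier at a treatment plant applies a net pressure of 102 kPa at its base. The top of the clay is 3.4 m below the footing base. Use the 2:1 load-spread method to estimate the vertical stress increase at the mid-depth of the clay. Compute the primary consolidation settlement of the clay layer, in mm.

Mid-depth of clay below the footing base: z = 3.4 + 3.5/2 = 5.15 m.
Stress increase at mid-clay by the 2:1 spreading method:
Δσ = qBL/((B+z)(L+z)) = 102×2.8×2.8/((2.8+5.15)(2.8+5.15)) = 12.653 kPa
Final effective stress: σ'_f = σ'_0 + Δσ = 132 + 12.653 = 144.65 kPa.
Normally consolidated clay, so the full stress increment lies on the virgin compression line:
S_c = C_c·H/(1+e₀)·log₁₀(σ'_f/σ'_0) = 0.38×3.5/(1+0.68)×log₁₀(144.65/132)
    = 0.79167 × 0.039745 = 0.03146 m

S_c ≈ 31.5 mm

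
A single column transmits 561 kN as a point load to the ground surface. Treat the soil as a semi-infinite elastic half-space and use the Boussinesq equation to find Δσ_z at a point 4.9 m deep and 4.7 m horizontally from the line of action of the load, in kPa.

Boussinesq vertical stress below a point load on an elastic half-space:
Δσ_z = 3P/(2πz²) · [1 + (r/z)²]^(−5/2)
r/z = 4.7/4.9 = 0.95918; [1+(r/z)²]^(−5/2) = 0.19576.
Δσ_z = 3×561/(2π×4.9²) × 0.19576 = 11.156 × 0.19576 = 2.184 kPa

Δσ_z ≈ 2.18 kPa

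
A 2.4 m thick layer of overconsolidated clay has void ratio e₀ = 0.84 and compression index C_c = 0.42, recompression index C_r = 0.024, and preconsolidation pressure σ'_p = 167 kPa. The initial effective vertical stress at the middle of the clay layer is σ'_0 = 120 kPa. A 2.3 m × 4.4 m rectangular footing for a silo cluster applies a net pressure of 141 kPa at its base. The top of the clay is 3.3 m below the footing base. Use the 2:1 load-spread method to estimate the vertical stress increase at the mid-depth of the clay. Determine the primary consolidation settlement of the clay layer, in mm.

S_c ≈ 2.44 mm

Mid-depth of clay below the footing base: z = 3.3 + 2.4/2 = 4.5 m.
Stress increase at mid-clay by the 2:1 spreading method:
Δσ = qBL/((B+z)(L+z)) = 141×2.3×4.4/((2.3+4.5)(4.4+4.5)) = 23.578 kPa
Final effective stress: σ'_f = 120 + 23.578 = 143.58 kPa.
σ'_f = 143.58 ≤ σ'_p = 167 kPa, so the clay remains overconsolidated and only the recompression index applies:
S_c = C_r·H/(1+e₀)·log₁₀(σ'_f/σ'_0) = 0.024×2.4/1.84×log₁₀(143.58/120)
    = 0.031303 × 0.077913 = 0.002439 m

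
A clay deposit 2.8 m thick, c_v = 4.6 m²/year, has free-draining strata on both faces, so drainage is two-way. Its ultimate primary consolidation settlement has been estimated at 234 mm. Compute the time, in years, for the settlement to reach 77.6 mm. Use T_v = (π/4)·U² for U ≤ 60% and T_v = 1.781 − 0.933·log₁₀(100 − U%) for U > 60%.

Drainage path length: H_d = H/2 = 1.4 m (double drainage).
U = S(t)/S_ult = 77.6/234 = 0.3316.
U ≤ 60%: T_v = (π/4)·U² = (π/4)×0.33162² = 0.086374.
t = T_v·H_d²/c_v = 0.086374×1.4²/4.6 = 0.0368 years.

t ≈ 0.0368 years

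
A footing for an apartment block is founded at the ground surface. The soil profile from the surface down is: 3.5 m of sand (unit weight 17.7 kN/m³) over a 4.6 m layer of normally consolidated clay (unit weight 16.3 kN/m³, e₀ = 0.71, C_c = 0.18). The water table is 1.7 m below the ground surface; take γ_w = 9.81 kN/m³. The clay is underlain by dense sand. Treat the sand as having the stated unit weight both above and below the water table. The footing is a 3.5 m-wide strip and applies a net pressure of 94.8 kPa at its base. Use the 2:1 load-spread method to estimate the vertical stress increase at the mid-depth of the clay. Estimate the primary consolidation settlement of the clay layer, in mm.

S_c ≈ 99.2 mm

Mid-depth of clay below the ground surface: z = 3.5 + 4.6/2 = 5.8 m.
Total vertical stress at mid-clay: σ_v = 17.7×3.5 + 16.3×2.3 = 99.44 kPa.
Pore pressure: u = 9.81×(5.8 − 1.7) = 40.221 kPa.
Initial effective stress: σ'_0 = σ_v − u = 99.44 − 40.221 = 59.219 kPa.
Stress increase at mid-clay by the 2:1 spreading method:
Δσ = qB/(B+z) = 94.8×3.5/(3.5+5.8) = 35.677 kPa
Final effective stress: σ'_f = σ'_0 + Δσ = 59.219 + 35.677 = 94.896 kPa.
Normally consolidated clay, so the full stress increment lies on the virgin compression line:
S_c = C_c·H/(1+e₀)·log₁₀(σ'_f/σ'_0) = 0.18×4.6/(1+0.71)×log₁₀(94.896/59.219)
    = 0.48421 × 0.20479 = 0.09916 m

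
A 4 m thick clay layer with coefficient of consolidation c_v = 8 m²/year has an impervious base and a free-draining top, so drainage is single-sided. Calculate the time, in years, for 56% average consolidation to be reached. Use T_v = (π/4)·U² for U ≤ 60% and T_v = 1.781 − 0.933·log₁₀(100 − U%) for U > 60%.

Drainage path length: H_d = H = 4 m (single drainage).
U ≤ 60%: T_v = (π/4)·U² = (π/4)×0.56² = 0.2463.
t = T_v·H_d²/c_v = 0.2463×4²/8 = 0.4926 years.

t ≈ 0.493 years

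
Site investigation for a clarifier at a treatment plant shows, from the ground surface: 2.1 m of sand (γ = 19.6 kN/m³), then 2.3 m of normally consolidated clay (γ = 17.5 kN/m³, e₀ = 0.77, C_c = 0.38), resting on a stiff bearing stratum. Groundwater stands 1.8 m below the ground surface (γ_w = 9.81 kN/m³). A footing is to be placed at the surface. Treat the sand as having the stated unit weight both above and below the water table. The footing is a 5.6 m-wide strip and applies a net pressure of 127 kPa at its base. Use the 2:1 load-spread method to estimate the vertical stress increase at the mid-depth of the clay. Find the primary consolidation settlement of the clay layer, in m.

Mid-depth of clay below the ground surface: z = 2.1 + 2.3/2 = 3.25 m.
Total vertical stress at mid-clay: σ_v = 19.6×2.1 + 17.5×1.15 = 61.285 kPa.
Pore pressure: u = 9.81×(3.25 − 1.8) = 14.225 kPa.
Initial effective stress: σ'_0 = σ_v − u = 61.285 − 14.225 = 47.06 kPa.
Stress increase at mid-clay by the 2:1 spreading method:
Δσ = qB/(B+z) = 127×5.6/(5.6+3.25) = 80.362 kPa
Final effective stress: σ'_f = σ'_0 + Δσ = 47.06 + 80.362 = 127.42 kPa.
Normally consolidated clay, so the full stress increment lies on the virgin compression line:
S_c = C_c·H/(1+e₀)·log₁₀(σ'_f/σ'_0) = 0.38×2.3/(1+0.77)×log₁₀(127.42/47.06)
    = 0.49379 × 0.43259 = 0.2136 m

S_c ≈ 0.214 m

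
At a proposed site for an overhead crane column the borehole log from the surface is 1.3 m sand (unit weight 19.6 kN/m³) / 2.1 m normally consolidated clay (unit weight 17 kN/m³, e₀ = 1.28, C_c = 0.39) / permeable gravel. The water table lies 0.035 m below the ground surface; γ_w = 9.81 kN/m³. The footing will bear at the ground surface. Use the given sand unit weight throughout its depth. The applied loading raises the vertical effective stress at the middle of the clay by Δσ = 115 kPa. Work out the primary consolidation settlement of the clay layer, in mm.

Mid-depth of clay below the ground surface: z = 1.3 + 2.1/2 = 2.35 m.
Total vertical stress at mid-clay: σ_v = 19.6×1.3 + 17×1.05 = 43.33 kPa.
Pore pressure: u = 9.81×(2.35 − 0.035) = 22.71 kPa.
Initial effective stress: σ'_0 = σ_v − u = 43.33 − 22.71 = 20.62 kPa.
Final effective stress: σ'_f = σ'_0 + Δσ = 20.62 + 115 = 135.62 kPa.
Normally consolidated clay, so the full stress increment lies on the virgin compression line:
S_c = C_c·H/(1+e₀)·log₁₀(σ'_f/σ'_0) = 0.39×2.1/(1+1.28)×log₁₀(135.62/20.62)
    = 0.35921 × 0.81804 = 0.2938 m

S_c ≈ 294 mm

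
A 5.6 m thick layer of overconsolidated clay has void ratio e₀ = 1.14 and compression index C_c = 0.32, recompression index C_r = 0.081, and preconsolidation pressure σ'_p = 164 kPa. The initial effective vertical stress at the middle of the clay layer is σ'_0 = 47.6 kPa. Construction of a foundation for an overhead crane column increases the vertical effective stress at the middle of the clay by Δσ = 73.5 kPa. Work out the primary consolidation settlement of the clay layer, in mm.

S_c ≈ 86 mm

Final effective stress: σ'_f = 47.6 + 73.5 = 121.1 kPa.
σ'_f = 121.1 ≤ σ'_p = 164 kPa, so the clay remains overconsolidated and only the recompression index applies:
S_c = C_r·H/(1+e₀)·log₁₀(σ'_f/σ'_0) = 0.081×5.6/2.14×log₁₀(121.1/47.6)
    = 0.21196 × 0.40554 = 0.08596 m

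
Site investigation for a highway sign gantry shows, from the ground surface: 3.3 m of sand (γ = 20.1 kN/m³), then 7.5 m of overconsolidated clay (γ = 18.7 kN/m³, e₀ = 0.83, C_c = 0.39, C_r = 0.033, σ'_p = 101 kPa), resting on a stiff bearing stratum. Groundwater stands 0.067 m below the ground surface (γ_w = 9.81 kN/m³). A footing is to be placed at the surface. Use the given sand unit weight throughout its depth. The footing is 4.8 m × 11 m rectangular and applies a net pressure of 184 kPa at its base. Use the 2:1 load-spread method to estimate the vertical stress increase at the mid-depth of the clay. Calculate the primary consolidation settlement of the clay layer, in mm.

Mid-depth of clay below the ground surface: z = 3.3 + 7.5/2 = 7.05 m.
Total vertical stress at mid-clay: σ_v = 20.1×3.3 + 18.7×3.75 = 136.45 kPa.
Pore pressure: u = 9.81×(7.05 − 0.067) = 68.503 kPa.
Initial effective stress: σ'_0 = σ_v − u = 136.45 − 68.503 = 67.947 kPa.
Stress increase at mid-clay by the 2:1 spreading method:
Δσ = qBL/((B+z)(L+z)) = 184×4.8×11/((4.8+7.05)(11+7.05)) = 45.421 kPa
Final effective stress: σ'_f = 67.947 + 45.421 = 113.37 kPa.
σ'_f = 113.37 > σ'_p = 101 kPa, so the stress path crosses the preconsolidation pressure — recompression up to σ'_p, then virgin compression beyond:
S_c = H/(1+e₀)·[C_r·log₁₀(σ'_p/σ'_0) + C_c·log₁₀(σ'_f/σ'_p)]
    = 7.5/1.83 × [0.033×log₁₀(101/67.947) + 0.39×log₁₀(113.37/101)]
    = 4.0984 × [0.005681 + 0.019569] = 0.1035 m

S_c ≈ 103 mm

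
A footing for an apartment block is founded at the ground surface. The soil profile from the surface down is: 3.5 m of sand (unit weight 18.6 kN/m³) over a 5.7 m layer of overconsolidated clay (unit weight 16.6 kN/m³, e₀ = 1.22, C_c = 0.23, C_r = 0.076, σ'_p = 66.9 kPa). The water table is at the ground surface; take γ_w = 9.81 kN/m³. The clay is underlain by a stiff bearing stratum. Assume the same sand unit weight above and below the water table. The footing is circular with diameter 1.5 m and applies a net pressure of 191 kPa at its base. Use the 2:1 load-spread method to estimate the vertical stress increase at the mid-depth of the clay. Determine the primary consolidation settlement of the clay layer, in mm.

S_c ≈ 11 mm

Mid-depth of clay below the ground surface: z = 3.5 + 5.7/2 = 6.35 m.
Total vertical stress at mid-clay: σ_v = 18.6×3.5 + 16.6×2.85 = 112.41 kPa.
Pore pressure: u = 9.81×(6.35 − 0) = 62.294 kPa.
Initial effective stress: σ'_0 = σ_v − u = 112.41 − 62.294 = 50.116 kPa.
Stress increase at mid-clay by the 2:1 spreading method:
Δσ ≈ qD²/(D+z)² = 191×1.5²/(1.5+6.35)² = 6.9739 kPa
Final effective stress: σ'_f = 50.116 + 6.9739 = 57.09 kPa.
σ'_f = 57.09 ≤ σ'_p = 66.9 kPa, so the clay remains overconsolidated and only the recompression index applies:
S_c = C_r·H/(1+e₀)·log₁₀(σ'_f/σ'_0) = 0.076×5.7/2.22×log₁₀(57.09/50.116)
    = 0.19514 × 0.056584 = 0.01104 m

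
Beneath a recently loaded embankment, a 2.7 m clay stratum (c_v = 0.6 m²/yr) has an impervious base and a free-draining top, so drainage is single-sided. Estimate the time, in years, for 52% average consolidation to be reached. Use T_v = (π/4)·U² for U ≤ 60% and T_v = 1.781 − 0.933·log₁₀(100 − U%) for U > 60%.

t ≈ 2.58 years

Drainage path length: H_d = H = 2.7 m (single drainage).
U ≤ 60%: T_v = (π/4)·U² = (π/4)×0.52² = 0.21237.
t = T_v·H_d²/c_v = 0.21237×2.7²/0.6 = 2.58 years.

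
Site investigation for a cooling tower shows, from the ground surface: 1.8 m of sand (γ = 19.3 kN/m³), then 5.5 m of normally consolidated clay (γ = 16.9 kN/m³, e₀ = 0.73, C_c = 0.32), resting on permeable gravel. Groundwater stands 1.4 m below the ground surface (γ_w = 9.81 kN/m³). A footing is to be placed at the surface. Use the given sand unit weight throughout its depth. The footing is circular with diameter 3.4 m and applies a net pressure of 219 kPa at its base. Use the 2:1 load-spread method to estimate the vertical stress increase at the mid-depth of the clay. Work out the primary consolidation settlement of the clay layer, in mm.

S_c ≈ 259 mm

Mid-depth of clay below the ground surface: z = 1.8 + 5.5/2 = 4.55 m.
Total vertical stress at mid-clay: σ_v = 19.3×1.8 + 16.9×2.75 = 81.215 kPa.
Pore pressure: u = 9.81×(4.55 − 1.4) = 30.902 kPa.
Initial effective stress: σ'_0 = σ_v − u = 81.215 − 30.902 = 50.313 kPa.
Stress increase at mid-clay by the 2:1 spreading method:
Δσ ≈ qD²/(D+z)² = 219×3.4²/(3.4+4.55)² = 40.056 kPa
Final effective stress: σ'_f = σ'_0 + Δσ = 50.313 + 40.056 = 90.369 kPa.
Normally consolidated clay, so the full stress increment lies on the virgin compression line:
S_c = C_c·H/(1+e₀)·log₁₀(σ'_f/σ'_0) = 0.32×5.5/(1+0.73)×log₁₀(90.369/50.313)
    = 1.0173 × 0.25434 = 0.2587 m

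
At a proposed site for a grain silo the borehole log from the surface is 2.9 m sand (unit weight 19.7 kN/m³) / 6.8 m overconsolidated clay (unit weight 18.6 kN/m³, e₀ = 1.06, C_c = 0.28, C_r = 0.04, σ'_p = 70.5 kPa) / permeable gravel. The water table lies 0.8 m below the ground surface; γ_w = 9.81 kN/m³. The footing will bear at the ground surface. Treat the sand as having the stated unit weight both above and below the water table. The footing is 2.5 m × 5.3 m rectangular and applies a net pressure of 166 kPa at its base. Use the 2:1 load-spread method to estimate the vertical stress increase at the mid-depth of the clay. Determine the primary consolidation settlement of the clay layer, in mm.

Mid-depth of clay below the ground surface: z = 2.9 + 6.8/2 = 6.3 m.
Total vertical stress at mid-clay: σ_v = 19.7×2.9 + 18.6×3.4 = 120.37 kPa.
Pore pressure: u = 9.81×(6.3 − 0.8) = 53.955 kPa.
Initial effective stress: σ'_0 = σ_v − u = 120.37 − 53.955 = 66.415 kPa.
Stress increase at mid-clay by the 2:1 spreading method:
Δσ = qBL/((B+z)(L+z)) = 166×2.5×5.3/((2.5+6.3)(5.3+6.3)) = 21.547 kPa
Final effective stress: σ'_f = 66.415 + 21.547 = 87.962 kPa.
σ'_f = 87.962 > σ'_p = 70.5 kPa, so the stress path crosses the preconsolidation pressure — recompression up to σ'_p, then virgin compression beyond:
S_c = H/(1+e₀)·[C_r·log₁₀(σ'_p/σ'_0) + C_c·log₁₀(σ'_f/σ'_p)]
    = 6.8/2.06 × [0.04×log₁₀(70.5/66.415) + 0.28×log₁₀(87.962/70.5)]
    = 3.301 × [0.0010369 + 0.02691] = 0.09225 m

S_c ≈ 92.3 mm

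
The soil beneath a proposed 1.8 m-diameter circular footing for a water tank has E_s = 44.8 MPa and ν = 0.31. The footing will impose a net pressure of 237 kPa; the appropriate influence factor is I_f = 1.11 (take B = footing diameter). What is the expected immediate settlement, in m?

Immediate (elastic) settlement: S_e = q·B·(1−ν²)/E_s · I_f.
E_s = 44.8 MPa = 44800 kPa.
S_e = 237 × 1.8 × (1 − 0.31²) / 44800 × 1.11
    = 237 × 1.8 × 0.9039 / 44800 × 1.11
    = 0.009554 m

S_e ≈ 0.00955 m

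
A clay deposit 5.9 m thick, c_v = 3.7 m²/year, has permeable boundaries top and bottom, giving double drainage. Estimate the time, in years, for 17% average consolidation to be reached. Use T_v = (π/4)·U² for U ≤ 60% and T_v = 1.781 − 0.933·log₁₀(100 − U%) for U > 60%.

t ≈ 0.0534 years

Drainage path length: H_d = H/2 = 2.95 m (double drainage).
U ≤ 60%: T_v = (π/4)·U² = (π/4)×0.17² = 0.022698.
t = T_v·H_d²/c_v = 0.022698×2.95²/3.7 = 0.05339 years.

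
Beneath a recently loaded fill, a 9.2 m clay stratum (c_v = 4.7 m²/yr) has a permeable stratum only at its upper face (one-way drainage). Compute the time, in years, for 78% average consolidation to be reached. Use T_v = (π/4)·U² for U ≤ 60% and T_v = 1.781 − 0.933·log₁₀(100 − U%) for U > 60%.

Drainage path length: H_d = H = 9.2 m (single drainage).
U > 60%: T_v = 1.781 − 0.933·log₁₀(100 − 78) = 0.52852.
t = T_v·H_d²/c_v = 0.52852×9.2²/4.7 = 9.518 years.

t ≈ 9.52 years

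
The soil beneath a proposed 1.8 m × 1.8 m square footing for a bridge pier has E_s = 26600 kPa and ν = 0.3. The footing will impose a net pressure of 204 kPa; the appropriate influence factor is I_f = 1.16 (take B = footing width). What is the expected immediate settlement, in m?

S_e ≈ 0.0146 m

Immediate (elastic) settlement: S_e = q·B·(1−ν²)/E_s · I_f.
S_e = 204 × 1.8 × (1 − 0.3²) / 26600 × 1.16
    = 204 × 1.8 × 0.91 / 26600 × 1.16
    = 0.01457 m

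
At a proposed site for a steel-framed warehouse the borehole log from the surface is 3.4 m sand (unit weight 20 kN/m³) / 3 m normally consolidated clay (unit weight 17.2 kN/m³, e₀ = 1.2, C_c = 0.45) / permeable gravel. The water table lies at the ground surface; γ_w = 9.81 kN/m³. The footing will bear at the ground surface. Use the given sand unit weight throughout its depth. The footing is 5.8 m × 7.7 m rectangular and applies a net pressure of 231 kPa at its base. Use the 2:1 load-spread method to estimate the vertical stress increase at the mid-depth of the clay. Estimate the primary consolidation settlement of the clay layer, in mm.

Mid-depth of clay below the ground surface: z = 3.4 + 3/2 = 4.9 m.
Total vertical stress at mid-clay: σ_v = 20×3.4 + 17.2×1.5 = 93.8 kPa.
Pore pressure: u = 9.81×(4.9 − 0) = 48.069 kPa.
Initial effective stress: σ'_0 = σ_v − u = 93.8 − 48.069 = 45.731 kPa.
Stress increase at mid-clay by the 2:1 spreading method:
Δσ = qBL/((B+z)(L+z)) = 231×5.8×7.7/((5.8+4.9)(7.7+4.9)) = 76.52 kPa
Final effective stress: σ'_f = σ'_0 + Δσ = 45.731 + 76.52 = 122.25 kPa.
Normally consolidated clay, so the full stress increment lies on the virgin compression line:
S_c = C_c·H/(1+e₀)·log₁₀(σ'_f/σ'_0) = 0.45×3/(1+1.2)×log₁₀(122.25/45.731)
    = 0.61364 × 0.42704 = 0.262 m

S_c ≈ 262 mm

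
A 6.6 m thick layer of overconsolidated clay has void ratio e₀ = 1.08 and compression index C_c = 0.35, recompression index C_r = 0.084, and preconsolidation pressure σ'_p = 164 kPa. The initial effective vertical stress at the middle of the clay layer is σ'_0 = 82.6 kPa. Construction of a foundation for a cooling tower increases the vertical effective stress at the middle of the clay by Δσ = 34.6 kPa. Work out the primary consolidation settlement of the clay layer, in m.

S_c ≈ 0.0405 m

Final effective stress: σ'_f = 82.6 + 34.6 = 117.2 kPa.
σ'_f = 117.2 ≤ σ'_p = 164 kPa, so the clay remains overconsolidated and only the recompression index applies:
S_c = C_r·H/(1+e₀)·log₁₀(σ'_f/σ'_0) = 0.084×6.6/2.08×log₁₀(117.2/82.6)
    = 0.26654 × 0.15195 = 0.0405 m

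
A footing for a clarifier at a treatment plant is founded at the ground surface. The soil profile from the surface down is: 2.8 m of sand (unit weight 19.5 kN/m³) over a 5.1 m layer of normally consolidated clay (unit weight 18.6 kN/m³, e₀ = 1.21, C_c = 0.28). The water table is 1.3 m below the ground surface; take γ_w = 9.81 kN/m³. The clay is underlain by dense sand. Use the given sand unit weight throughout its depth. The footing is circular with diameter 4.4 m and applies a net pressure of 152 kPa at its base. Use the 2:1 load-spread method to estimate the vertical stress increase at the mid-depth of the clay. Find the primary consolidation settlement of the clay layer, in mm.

Mid-depth of clay below the ground surface: z = 2.8 + 5.1/2 = 5.35 m.
Total vertical stress at mid-clay: σ_v = 19.5×2.8 + 18.6×2.55 = 102.03 kPa.
Pore pressure: u = 9.81×(5.35 − 1.3) = 39.73 kPa.
Initial effective stress: σ'_0 = σ_v − u = 102.03 − 39.73 = 62.3 kPa.
Stress increase at mid-clay by the 2:1 spreading method:
Δσ ≈ qD²/(D+z)² = 152×4.4²/(4.4+5.35)² = 30.956 kPa
Final effective stress: σ'_f = σ'_0 + Δσ = 62.3 + 30.956 = 93.256 kPa.
Normally consolidated clay, so the full stress increment lies on the virgin compression line:
S_c = C_c·H/(1+e₀)·log₁₀(σ'_f/σ'_0) = 0.28×5.1/(1+1.21)×log₁₀(93.256/62.3)
    = 0.64615 × 0.17519 = 0.1132 m

S_c ≈ 113 mm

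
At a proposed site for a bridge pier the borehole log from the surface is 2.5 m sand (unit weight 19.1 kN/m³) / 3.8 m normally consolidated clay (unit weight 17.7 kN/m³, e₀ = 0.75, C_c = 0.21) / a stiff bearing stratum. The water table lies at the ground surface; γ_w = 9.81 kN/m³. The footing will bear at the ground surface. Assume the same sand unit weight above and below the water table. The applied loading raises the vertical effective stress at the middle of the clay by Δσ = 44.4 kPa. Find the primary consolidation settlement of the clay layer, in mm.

Mid-depth of clay below the ground surface: z = 2.5 + 3.8/2 = 4.4 m.
Total vertical stress at mid-clay: σ_v = 19.1×2.5 + 17.7×1.9 = 81.38 kPa.
Pore pressure: u = 9.81×(4.4 − 0) = 43.164 kPa.
Initial effective stress: σ'_0 = σ_v − u = 81.38 − 43.164 = 38.216 kPa.
Final effective stress: σ'_f = σ'_0 + Δσ = 38.216 + 44.4 = 82.616 kPa.
Normally consolidated clay, so the full stress increment lies on the virgin compression line:
S_c = C_c·H/(1+e₀)·log₁₀(σ'_f/σ'_0) = 0.21×3.8/(1+0.75)×log₁₀(82.616/38.216)
    = 0.456 × 0.33482 = 0.1527 m

S_c ≈ 153 mm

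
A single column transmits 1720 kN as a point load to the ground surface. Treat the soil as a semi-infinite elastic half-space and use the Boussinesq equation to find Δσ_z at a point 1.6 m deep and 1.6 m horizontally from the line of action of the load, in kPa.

Boussinesq vertical stress below a point load on an elastic half-space:
Δσ_z = 3P/(2πz²) · [1 + (r/z)²]^(−5/2)
r/z = 1.6/1.6 = 1; [1+(r/z)²]^(−5/2) = 0.17678.
Δσ_z = 3×1720/(2π×1.6²) × 0.17678 = 320.8 × 0.17678 = 56.71 kPa

Δσ_z ≈ 56.7 kPa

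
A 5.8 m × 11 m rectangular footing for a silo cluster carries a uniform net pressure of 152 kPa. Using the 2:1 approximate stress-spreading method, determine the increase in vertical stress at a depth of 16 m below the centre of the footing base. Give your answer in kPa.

Δσ_z ≈ 16.5 kPa

By the 2:1 method the load spreads at 1 horizontal : 2 vertical, so at depth z the loaded area has grown by z in each plan dimension:
Δσ = qBL/((B+z)(L+z)) = 152×5.8×11/((5.8+16)(11+16)) = 16.476 kPa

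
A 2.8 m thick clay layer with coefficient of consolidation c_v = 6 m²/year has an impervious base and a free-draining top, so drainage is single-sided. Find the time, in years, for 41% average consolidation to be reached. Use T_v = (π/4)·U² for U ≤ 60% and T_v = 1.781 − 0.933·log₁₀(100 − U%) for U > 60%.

Drainage path length: H_d = H = 2.8 m (single drainage).
U ≤ 60%: T_v = (π/4)·U² = (π/4)×0.41² = 0.13203.
t = T_v·H_d²/c_v = 0.13203×2.8²/6 = 0.1725 years.

t ≈ 0.173 years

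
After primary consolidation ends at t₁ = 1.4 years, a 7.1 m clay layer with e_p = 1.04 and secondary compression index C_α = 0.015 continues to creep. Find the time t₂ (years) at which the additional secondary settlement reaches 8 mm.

t₂ ≈ 1.99 years

S_s = C_α·H/(1+e_p)·log₁₀(t₂/t₁) ⇒ log₁₀(t₂/t₁) = S_s·(1+e_p)/(C_α·H).
log₁₀(t₂/t₁) = 0.008 × (1+1.04) / (0.015×7.1) = 0.1532
t₂ = t₁ × 10^0.1532 = 1.4 × 1.423 = 1.992 years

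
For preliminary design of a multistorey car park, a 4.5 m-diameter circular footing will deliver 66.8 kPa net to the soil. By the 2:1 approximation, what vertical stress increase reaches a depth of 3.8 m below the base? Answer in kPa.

By the 2:1 method the load spreads at 1 horizontal : 2 vertical, so at depth z the loaded area has grown by z in each plan dimension:
Δσ ≈ qD²/(D+z)² = 66.8×4.5²/(4.5+3.8)² = 19.636 kPa

Δσ_z ≈ 19.6 kPa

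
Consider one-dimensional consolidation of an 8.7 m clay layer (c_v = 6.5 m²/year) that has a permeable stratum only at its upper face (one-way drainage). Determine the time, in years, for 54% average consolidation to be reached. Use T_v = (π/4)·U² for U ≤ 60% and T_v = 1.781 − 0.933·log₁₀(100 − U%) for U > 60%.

t ≈ 2.67 years

Drainage path length: H_d = H = 8.7 m (single drainage).
U ≤ 60%: T_v = (π/4)·U² = (π/4)×0.54² = 0.22902.
t = T_v·H_d²/c_v = 0.22902×8.7²/6.5 = 2.667 years.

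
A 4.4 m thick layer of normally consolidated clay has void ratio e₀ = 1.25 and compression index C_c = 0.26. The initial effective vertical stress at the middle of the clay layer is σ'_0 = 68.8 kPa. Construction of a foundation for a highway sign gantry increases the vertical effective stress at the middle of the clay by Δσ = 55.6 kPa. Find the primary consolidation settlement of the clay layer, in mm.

S_c ≈ 131 mm

Final effective stress: σ'_f = σ'_0 + Δσ = 68.8 + 55.6 = 124.4 kPa.
Normally consolidated clay, so the full stress increment lies on the virgin compression line:
S_c = C_c·H/(1+e₀)·log₁₀(σ'_f/σ'_0) = 0.26×4.4/(1+1.25)×log₁₀(124.4/68.8)
    = 0.50844 × 0.25723 = 0.1308 m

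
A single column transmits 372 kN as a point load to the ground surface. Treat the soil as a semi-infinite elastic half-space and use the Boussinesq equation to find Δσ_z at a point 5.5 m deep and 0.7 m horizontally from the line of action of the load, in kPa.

Δσ_z ≈ 5.64 kPa

Boussinesq vertical stress below a point load on an elastic half-space:
Δσ_z = 3P/(2πz²) · [1 + (r/z)²]^(−5/2)
r/z = 0.7/5.5 = 0.12727; [1+(r/z)²]^(−5/2) = 0.96062.
Δσ_z = 3×372/(2π×5.5²) × 0.96062 = 5.8716 × 0.96062 = 5.64 kPa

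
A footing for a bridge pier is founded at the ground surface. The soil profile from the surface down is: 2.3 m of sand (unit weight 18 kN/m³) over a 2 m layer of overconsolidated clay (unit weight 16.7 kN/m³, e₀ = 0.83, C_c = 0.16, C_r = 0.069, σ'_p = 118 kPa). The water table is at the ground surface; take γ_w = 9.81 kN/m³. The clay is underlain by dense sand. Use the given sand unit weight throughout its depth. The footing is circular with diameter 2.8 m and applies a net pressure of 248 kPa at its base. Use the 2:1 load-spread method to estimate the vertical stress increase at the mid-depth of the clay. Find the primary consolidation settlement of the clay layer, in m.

Mid-depth of clay below the ground surface: z = 2.3 + 2/2 = 3.3 m.
Total vertical stress at mid-clay: σ_v = 18×2.3 + 16.7×1 = 58.1 kPa.
Pore pressure: u = 9.81×(3.3 − 0) = 32.373 kPa.
Initial effective stress: σ'_0 = σ_v − u = 58.1 − 32.373 = 25.727 kPa.
Stress increase at mid-clay by the 2:1 spreading method:
Δσ ≈ qD²/(D+z)² = 248×2.8²/(2.8+3.3)² = 52.253 kPa
Final effective stress: σ'_f = 25.727 + 52.253 = 77.98 kPa.
σ'_f = 77.98 ≤ σ'_p = 118 kPa, so the clay remains overconsolidated and only the recompression index applies:
S_c = C_r·H/(1+e₀)·log₁₀(σ'_f/σ'_0) = 0.069×2/1.83×log₁₀(77.98/25.727)
    = 0.07541 × 0.48159 = 0.03632 m

S_c ≈ 0.0363 m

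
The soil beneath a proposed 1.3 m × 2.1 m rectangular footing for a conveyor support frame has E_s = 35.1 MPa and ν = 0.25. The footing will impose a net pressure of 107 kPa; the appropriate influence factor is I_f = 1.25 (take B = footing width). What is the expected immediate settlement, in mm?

S_e ≈ 4.64 mm

Immediate (elastic) settlement: S_e = q·B·(1−ν²)/E_s · I_f.
E_s = 35.1 MPa = 35100 kPa.
S_e = 107 × 1.3 × (1 − 0.25²) / 35100 × 1.25
    = 107 × 1.3 × 0.9375 / 35100 × 1.25
    = 0.004644 m = 4.644 mm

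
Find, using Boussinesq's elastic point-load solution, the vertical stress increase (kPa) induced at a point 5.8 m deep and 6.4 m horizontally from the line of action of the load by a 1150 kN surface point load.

Boussinesq vertical stress below a point load on an elastic half-space:
Δσ_z = 3P/(2πz²) · [1 + (r/z)²]^(−5/2)
r/z = 6.4/5.8 = 1.1034; [1+(r/z)²]^(−5/2) = 0.13655.
Δσ_z = 3×1150/(2π×5.8²) × 0.13655 = 16.322 × 0.13655 = 2.229 kPa

Δσ_z ≈ 2.23 kPa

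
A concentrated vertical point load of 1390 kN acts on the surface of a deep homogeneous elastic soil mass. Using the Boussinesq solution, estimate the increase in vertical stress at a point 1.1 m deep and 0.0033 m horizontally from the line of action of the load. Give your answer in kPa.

Δσ_z ≈ 548 kPa

Boussinesq vertical stress below a point load on an elastic half-space:
Δσ_z = 3P/(2πz²) · [1 + (r/z)²]^(−5/2)
r/z = 0.0033/1.1 = 0.003; [1+(r/z)²]^(−5/2) = 0.99998.
Δσ_z = 3×1390/(2π×1.1²) × 0.99998 = 548.49 × 0.99998 = 548.5 kPa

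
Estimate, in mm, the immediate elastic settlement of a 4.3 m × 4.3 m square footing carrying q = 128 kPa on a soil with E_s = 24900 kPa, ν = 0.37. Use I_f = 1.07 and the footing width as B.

S_e ≈ 20.4 mm

Immediate (elastic) settlement: S_e = q·B·(1−ν²)/E_s · I_f.
S_e = 128 × 4.3 × (1 − 0.37²) / 24900 × 1.07
    = 128 × 4.3 × 0.8631 / 24900 × 1.07
    = 0.02041 m = 20.41 mm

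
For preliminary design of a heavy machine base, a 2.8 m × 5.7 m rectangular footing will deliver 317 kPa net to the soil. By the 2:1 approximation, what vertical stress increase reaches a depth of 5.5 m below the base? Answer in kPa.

Δσ_z ≈ 54.4 kPa

By the 2:1 method the load spreads at 1 horizontal : 2 vertical, so at depth z the loaded area has grown by z in each plan dimension:
Δσ = qBL/((B+z)(L+z)) = 317×2.8×5.7/((2.8+5.5)(5.7+5.5)) = 54.425 kPa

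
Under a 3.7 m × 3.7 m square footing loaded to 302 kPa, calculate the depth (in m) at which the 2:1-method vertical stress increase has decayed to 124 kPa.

z ≈ 2.07 m

2:1 spreading — at depth z the loaded area has grown by z in each plan dimension:
qB²/(B+z)² = Δσ_z ⇒ z = B(√(q/Δσ_z) − 1) = 3.7×(√(302/124) − 1) = 2.074 m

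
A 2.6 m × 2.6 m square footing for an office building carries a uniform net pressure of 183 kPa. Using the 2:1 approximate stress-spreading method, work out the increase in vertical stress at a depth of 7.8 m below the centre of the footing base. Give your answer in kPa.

Δσ_z ≈ 11.4 kPa

By the 2:1 method the load spreads at 1 horizontal : 2 vertical, so at depth z the loaded area has grown by z in each plan dimension:
Δσ = qBL/((B+z)(L+z)) = 183×2.6×2.6/((2.6+7.8)(2.6+7.8)) = 11.438 kPa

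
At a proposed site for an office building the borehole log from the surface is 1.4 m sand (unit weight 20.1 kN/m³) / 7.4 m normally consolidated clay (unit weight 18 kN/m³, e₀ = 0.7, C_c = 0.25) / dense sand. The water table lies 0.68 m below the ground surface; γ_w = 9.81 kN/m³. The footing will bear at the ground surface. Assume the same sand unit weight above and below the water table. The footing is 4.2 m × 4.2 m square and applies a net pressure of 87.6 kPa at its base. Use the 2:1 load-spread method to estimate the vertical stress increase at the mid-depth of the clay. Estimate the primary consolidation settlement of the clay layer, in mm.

S_c ≈ 141 mm

Mid-depth of clay below the ground surface: z = 1.4 + 7.4/2 = 5.1 m.
Total vertical stress at mid-clay: σ_v = 20.1×1.4 + 18×3.7 = 94.74 kPa.
Pore pressure: u = 9.81×(5.1 − 0.68) = 43.36 kPa.
Initial effective stress: σ'_0 = σ_v − u = 94.74 − 43.36 = 51.38 kPa.
Stress increase at mid-clay by the 2:1 spreading method:
Δσ = qBL/((B+z)(L+z)) = 87.6×4.2×4.2/((4.2+5.1)(4.2+5.1)) = 17.866 kPa
Final effective stress: σ'_f = σ'_0 + Δσ = 51.38 + 17.866 = 69.246 kPa.
Normally consolidated clay, so the full stress increment lies on the virgin compression line:
S_c = C_c·H/(1+e₀)·log₁₀(σ'_f/σ'_0) = 0.25×7.4/(1+0.7)×log₁₀(69.246/51.38)
    = 1.0882 × 0.1296 = 0.141 m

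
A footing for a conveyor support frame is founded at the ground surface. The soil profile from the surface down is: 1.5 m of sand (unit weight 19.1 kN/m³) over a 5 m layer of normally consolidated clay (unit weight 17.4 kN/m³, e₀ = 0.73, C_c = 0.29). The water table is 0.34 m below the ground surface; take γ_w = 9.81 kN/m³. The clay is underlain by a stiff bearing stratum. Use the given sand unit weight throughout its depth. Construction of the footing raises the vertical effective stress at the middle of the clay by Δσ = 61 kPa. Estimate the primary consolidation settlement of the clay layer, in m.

S_c ≈ 0.359 m

Mid-depth of clay below the ground surface: z = 1.5 + 5/2 = 4 m.
Total vertical stress at mid-clay: σ_v = 19.1×1.5 + 17.4×2.5 = 72.15 kPa.
Pore pressure: u = 9.81×(4 − 0.34) = 35.905 kPa.
Initial effective stress: σ'_0 = σ_v − u = 72.15 − 35.905 = 36.245 kPa.
Final effective stress: σ'_f = σ'_0 + Δσ = 36.245 + 61 = 97.245 kPa.
Normally consolidated clay, so the full stress increment lies on the virgin compression line:
S_c = C_c·H/(1+e₀)·log₁₀(σ'_f/σ'_0) = 0.29×5/(1+0.73)×log₁₀(97.245/36.245)
    = 0.83815 × 0.42862 = 0.3592 m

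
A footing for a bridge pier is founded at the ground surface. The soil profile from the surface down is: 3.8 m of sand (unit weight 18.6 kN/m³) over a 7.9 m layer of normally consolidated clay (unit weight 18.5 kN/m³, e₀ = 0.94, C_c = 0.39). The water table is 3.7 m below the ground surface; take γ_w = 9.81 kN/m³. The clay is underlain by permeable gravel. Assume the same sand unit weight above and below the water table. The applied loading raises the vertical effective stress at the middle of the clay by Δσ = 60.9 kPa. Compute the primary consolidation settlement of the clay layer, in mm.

S_c ≈ 318 mm

Mid-depth of clay below the ground surface: z = 3.8 + 7.9/2 = 7.75 m.
Total vertical stress at mid-clay: σ_v = 18.6×3.8 + 18.5×3.95 = 143.75 kPa.
Pore pressure: u = 9.81×(7.75 − 3.7) = 39.73 kPa.
Initial effective stress: σ'_0 = σ_v − u = 143.75 − 39.73 = 104.02 kPa.
Final effective stress: σ'_f = σ'_0 + Δσ = 104.02 + 60.9 = 164.92 kPa.
Normally consolidated clay, so the full stress increment lies on the virgin compression line:
S_c = C_c·H/(1+e₀)·log₁₀(σ'_f/σ'_0) = 0.39×7.9/(1+0.94)×log₁₀(164.92/104.02)
    = 1.5881 × 0.20016 = 0.3179 m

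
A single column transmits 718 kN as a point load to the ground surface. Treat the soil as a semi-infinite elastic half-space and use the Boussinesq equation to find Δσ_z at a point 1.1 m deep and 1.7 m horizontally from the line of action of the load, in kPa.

Δσ_z ≈ 13.4 kPa

Boussinesq vertical stress below a point load on an elastic half-space:
Δσ_z = 3P/(2πz²) · [1 + (r/z)²]^(−5/2)
r/z = 1.7/1.1 = 1.5455; [1+(r/z)²]^(−5/2) = 0.047316.
Δσ_z = 3×718/(2π×1.1²) × 0.047316 = 283.32 × 0.047316 = 13.41 kPa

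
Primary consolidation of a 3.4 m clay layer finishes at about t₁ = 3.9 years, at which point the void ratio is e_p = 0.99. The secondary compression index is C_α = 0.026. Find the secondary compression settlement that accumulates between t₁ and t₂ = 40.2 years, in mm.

S_s ≈ 45 mm

Secondary compression: S_s = C_α·H/(1+e_p)·log₁₀(t₂/t₁)
S_s = 0.026×3.4/(1+0.99)×log₁₀(40.2/3.9)
    = 0.04442 × 1.013 = 0.04501 m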